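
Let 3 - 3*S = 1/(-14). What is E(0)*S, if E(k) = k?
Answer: 0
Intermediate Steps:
S = 43/42 (S = 1 - 1/3/(-14) = 1 - 1/3*(-1/14) = 1 + 1/42 = 43/42 ≈ 1.0238)
E(0)*S = 0*(43/42) = 0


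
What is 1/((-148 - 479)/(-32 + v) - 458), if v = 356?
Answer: -108/49673 ≈ -0.0021742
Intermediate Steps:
1/((-148 - 479)/(-32 + v) - 458) = 1/((-148 - 479)/(-32 + 356) - 458) = 1/(-627/324 - 458) = 1/(-627*1/324 - 458) = 1/(-209/108 - 458) = 1/(-49673/108) = -108/49673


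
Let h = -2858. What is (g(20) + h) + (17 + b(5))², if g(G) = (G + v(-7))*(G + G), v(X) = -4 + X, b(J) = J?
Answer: -2014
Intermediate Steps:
g(G) = 2*G*(-11 + G) (g(G) = (G + (-4 - 7))*(G + G) = (G - 11)*(2*G) = (-11 + G)*(2*G) = 2*G*(-11 + G))
(g(20) + h) + (17 + b(5))² = (2*20*(-11 + 20) - 2858) + (17 + 5)² = (2*20*9 - 2858) + 22² = (360 - 2858) + 484 = -2498 + 484 = -2014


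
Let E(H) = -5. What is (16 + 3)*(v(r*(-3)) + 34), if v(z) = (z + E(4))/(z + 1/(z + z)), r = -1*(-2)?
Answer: 49666/73 ≈ 680.36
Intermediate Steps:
r = 2
v(z) = (-5 + z)/(z + 1/(2*z)) (v(z) = (z - 5)/(z + 1/(z + z)) = (-5 + z)/(z + 1/(2*z)))
(16 + 3)*(v(r*(-3)) + 34) = (16 + 3)*(2*(2*(-3))*(-5 + 2*(-3))/(1 + 2*(2*(-3))²) + 34) = 19*(2*(-6)*(-5 - 6)/(1 + 2*(-6)²) + 34) = 19*(2*(-6)*(-11)/(1 + 2*36) + 34) = 19*(2*(-6)*(-11)/(1 + 72) + 34) = 19*(2*(-6)*(-11)/73 + 34) = 19*(2*(-6)*(1/73)*(-11) + 34) = 19*(132/73 + 34) = 19*(2614/73) = 49666/73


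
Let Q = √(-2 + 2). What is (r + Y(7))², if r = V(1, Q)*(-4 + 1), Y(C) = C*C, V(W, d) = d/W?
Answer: 2401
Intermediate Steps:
Q = 0 (Q = √0 = 0)
Y(C) = C²
r = 0 (r = (0/1)*(-4 + 1) = (0*1)*(-3) = 0*(-3) = 0)
(r + Y(7))² = (0 + 7²)² = (0 + 49)² = 49² = 2401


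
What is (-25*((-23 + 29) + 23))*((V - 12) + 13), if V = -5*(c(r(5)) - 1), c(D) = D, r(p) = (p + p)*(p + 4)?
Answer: 321900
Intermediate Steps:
r(p) = 2*p*(4 + p) (r(p) = (2*p)*(4 + p) = 2*p*(4 + p))
V = -445 (V = -5*(2*5*(4 + 5) - 1) = -5*(2*5*9 - 1) = -5*(90 - 1) = -5*89 = -445)
(-25*((-23 + 29) + 23))*((V - 12) + 13) = (-25*((-23 + 29) + 23))*((-445 - 12) + 13) = (-25*(6 + 23))*(-457 + 13) = -25*29*(-444) = -725*(-444) = 321900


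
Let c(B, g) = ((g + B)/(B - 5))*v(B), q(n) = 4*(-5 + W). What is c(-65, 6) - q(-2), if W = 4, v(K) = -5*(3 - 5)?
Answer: 87/7 ≈ 12.429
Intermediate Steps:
v(K) = 10 (v(K) = -5*(-2) = 10)
q(n) = -4 (q(n) = 4*(-5 + 4) = 4*(-1) = -4)
c(B, g) = 10*(B + g)/(-5 + B) (c(B, g) = ((g + B)/(B - 5))*10 = ((B + g)/(-5 + B))*10 = 10*(B + g)/(-5 + B))
c(-65, 6) - q(-2) = 10*(-65 + 6)/(-5 - 65) - 1*(-4) = 10*(-59)/(-70) + 4 = 10*(-1/70)*(-59) + 4 = 59/7 + 4 = 87/7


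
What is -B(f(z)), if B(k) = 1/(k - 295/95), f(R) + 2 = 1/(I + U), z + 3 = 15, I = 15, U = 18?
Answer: 627/3182 ≈ 0.19705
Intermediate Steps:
z = 12 (z = -3 + 15 = 12)
f(R) = -65/33 (f(R) = -2 + 1/(15 + 18) = -2 + 1/33 = -65/33)
B(k) = 1/(-59/19 + k) (B(k) = 1/(k - 295*1/95) = 1/(k - 59/19) = 1/(-59/19 + k))
-B(f(z)) = -19/(-59 + 19*(-65/33)) = -19/(-59 - 1235/33) = -19/(-3182/33) = -19*(-33)/3182 = -1*(-627/3182) = 627/3182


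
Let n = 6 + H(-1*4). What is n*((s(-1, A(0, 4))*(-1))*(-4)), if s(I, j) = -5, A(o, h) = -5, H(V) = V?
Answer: -40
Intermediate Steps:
n = 2 (n = 6 - 1*4 = 6 - 4 = 2)
n*((s(-1, A(0, 4))*(-1))*(-4)) = 2*(-5*(-1)*(-4)) = 2*(5*(-4)) = 2*(-20) = -40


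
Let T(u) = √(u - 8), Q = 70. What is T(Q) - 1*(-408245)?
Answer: 408245 + √62 ≈ 4.0825e+5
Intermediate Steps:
T(u) = √(-8 + u)
T(Q) - 1*(-408245) = √(-8 + 70) - 1*(-408245) = √62 + 408245 = 408245 + √62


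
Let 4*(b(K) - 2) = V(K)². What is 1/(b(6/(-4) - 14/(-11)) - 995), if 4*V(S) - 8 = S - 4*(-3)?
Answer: -30976/30569943 ≈ -0.0010133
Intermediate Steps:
V(S) = 5 + S/4 (V(S) = 2 + (S - 4*(-3))/4 = 2 + (S + 12)/4 = 2 + (12 + S)/4 = 2 + (3 + S/4) = 5 + S/4)
b(K) = 2 + (5 + K/4)²/4
1/(b(6/(-4) - 14/(-11)) - 995) = 1/((2 + (20 + (6/(-4) - 14/(-11)))²/64) - 995) = 1/((2 + (20 + (6*(-¼) - 14*(-1/11)))²/64) - 995) = 1/((2 + (20 + (-3/2 + 14/11))²/64) - 995) = 1/((2 + (20 - 5/22)²/64) - 995) = 1/((2 + (435/22)²/64) - 995) = 1/((2 + (1/64)*(189225/484)) - 995) = 1/((2 + 189225/30976) - 995) = 1/(251177/30976 - 995) = 1/(-30569943/30976) = -30976/30569943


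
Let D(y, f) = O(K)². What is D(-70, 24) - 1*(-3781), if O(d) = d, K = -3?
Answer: 3790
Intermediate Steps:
D(y, f) = 9 (D(y, f) = (-3)² = 9)
D(-70, 24) - 1*(-3781) = 9 - 1*(-3781) = 9 + 3781 = 3790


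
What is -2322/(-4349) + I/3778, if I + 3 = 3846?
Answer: 25485723/16430522 ≈ 1.5511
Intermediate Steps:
I = 3843 (I = -3 + 3846 = 3843)
-2322/(-4349) + I/3778 = -2322/(-4349) + 3843/3778 = -2322*(-1/4349) + 3843*(1/3778) = 2322/4349 + 3843/3778 = 25485723/16430522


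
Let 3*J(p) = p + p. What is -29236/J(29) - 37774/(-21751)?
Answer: -952772908/630779 ≈ -1510.5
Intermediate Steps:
J(p) = 2*p/3 (J(p) = (p + p)/3 = (2*p)/3 = 2*p/3)
-29236/J(29) - 37774/(-21751) = -29236/((2/3)*29) - 37774/(-21751) = -29236/58/3 - 37774*(-1/21751) = -29236*3/58 + 37774/21751 = -43854/29 + 37774/21751 = -952772908/630779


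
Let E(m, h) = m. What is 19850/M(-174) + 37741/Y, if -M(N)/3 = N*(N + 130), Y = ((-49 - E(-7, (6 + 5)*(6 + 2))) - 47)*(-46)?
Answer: 196392347/23507748 ≈ 8.3544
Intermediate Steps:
Y = 4094 (Y = ((-49 - 1*(-7)) - 47)*(-46) = ((-49 + 7) - 47)*(-46) = (-42 - 47)*(-46) = -89*(-46) = 4094)
M(N) = -3*N*(130 + N) (M(N) = -3*N*(N + 130) = -3*N*(130 + N))
19850/M(-174) + 37741/Y = 19850/((-3*(-174)*(130 - 174))) + 37741/4094 = 19850/((-3*(-174)*(-44))) + 37741*(1/4094) = 19850/(-22968) + 37741/4094 = 19850*(-1/22968) + 37741/4094 = -9925/11484 + 37741/4094 = 196392347/23507748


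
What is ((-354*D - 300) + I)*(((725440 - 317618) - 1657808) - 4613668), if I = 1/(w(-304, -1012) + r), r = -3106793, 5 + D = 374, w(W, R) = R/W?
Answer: 181267389479139155764/236116015 ≈ 7.6770e+11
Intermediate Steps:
D = 369 (D = -5 + 374 = 369)
I = -76/236116015 (I = 1/(-1012/(-304) - 3106793) = 1/(-1012*(-1/304) - 3106793) = 1/(253/76 - 3106793) = 1/(-236116015/76) = -76/236116015 ≈ -3.2188e-7)
((-354*D - 300) + I)*(((725440 - 317618) - 1657808) - 4613668) = ((-354*369 - 300) - 76/236116015)*(((725440 - 317618) - 1657808) - 4613668) = ((-130626 - 300) - 76/236116015)*((407822 - 1657808) - 4613668) = (-130926 - 76/236116015)*(-1249986 - 4613668) = -30913725379966/236116015*(-5863654) = 181267389479139155764/236116015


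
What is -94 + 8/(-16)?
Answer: -189/2 ≈ -94.500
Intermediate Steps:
-94 + 8/(-16) = -94 + 8*(-1/16) = -94 - ½ = -189/2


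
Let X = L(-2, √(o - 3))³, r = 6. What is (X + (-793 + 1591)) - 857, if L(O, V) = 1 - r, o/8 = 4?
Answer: -184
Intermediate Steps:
o = 32 (o = 8*4 = 32)
L(O, V) = -5 (L(O, V) = 1 - 1*6 = 1 - 6 = -5)
X = -125 (X = (-5)³ = -125)
(X + (-793 + 1591)) - 857 = (-125 + (-793 + 1591)) - 857 = (-125 + 798) - 857 = 673 - 857 = -184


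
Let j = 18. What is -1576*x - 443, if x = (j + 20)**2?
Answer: -2276187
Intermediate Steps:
x = 1444 (x = (18 + 20)**2 = 38**2 = 1444)
-1576*x - 443 = -1576*1444 - 443 = -2275744 - 443 = -2276187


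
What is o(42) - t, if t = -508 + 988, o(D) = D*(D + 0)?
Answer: 1284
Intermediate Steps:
o(D) = D**2 (o(D) = D*D = D**2)
t = 480
o(42) - t = 42**2 - 1*480 = 1764 - 480 = 1284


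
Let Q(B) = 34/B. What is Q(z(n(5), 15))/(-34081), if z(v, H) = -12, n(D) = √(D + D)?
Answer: 17/204486 ≈ 8.3135e-5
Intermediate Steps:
n(D) = √2*√D (n(D) = √(2*D) = √2*√D)
Q(z(n(5), 15))/(-34081) = (34/(-12))/(-34081) = (34*(-1/12))*(-1/34081) = -17/6*(-1/34081) = 17/204486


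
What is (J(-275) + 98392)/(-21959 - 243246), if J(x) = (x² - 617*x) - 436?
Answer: -343256/265205 ≈ -1.2943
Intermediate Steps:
J(x) = -436 + x² - 617*x
(J(-275) + 98392)/(-21959 - 243246) = ((-436 + (-275)² - 617*(-275)) + 98392)/(-21959 - 243246) = ((-436 + 75625 + 169675) + 98392)/(-265205) = (244864 + 98392)*(-1/265205) = 343256*(-1/265205) = -343256/265205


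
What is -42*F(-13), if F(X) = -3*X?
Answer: -1638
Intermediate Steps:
-42*F(-13) = -(-126)*(-13) = -42*39 = -1638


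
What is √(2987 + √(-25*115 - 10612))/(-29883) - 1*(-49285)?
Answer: 49285 - √(2987 + I*√13487)/29883 ≈ 49285.0 - 3.5547e-5*I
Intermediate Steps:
√(2987 + √(-25*115 - 10612))/(-29883) - 1*(-49285) = √(2987 + √(-2875 - 10612))*(-1/29883) + 49285 = √(2987 + √(-13487))*(-1/29883) + 49285 = √(2987 + I*√13487)*(-1/29883) + 49285 = -√(2987 + I*√13487)/29883 + 49285 = 49285 - √(2987 + I*√13487)/29883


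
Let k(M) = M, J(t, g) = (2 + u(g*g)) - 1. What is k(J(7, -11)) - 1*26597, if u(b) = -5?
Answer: -26601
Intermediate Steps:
J(t, g) = -4 (J(t, g) = (2 - 5) - 1 = -3 - 1 = -4)
k(J(7, -11)) - 1*26597 = -4 - 1*26597 = -4 - 26597 = -26601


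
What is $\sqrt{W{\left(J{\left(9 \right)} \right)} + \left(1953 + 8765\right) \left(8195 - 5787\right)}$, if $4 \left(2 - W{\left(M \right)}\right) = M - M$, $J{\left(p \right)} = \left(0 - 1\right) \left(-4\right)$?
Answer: $\sqrt{25808946} \approx 5080.3$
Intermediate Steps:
$J{\left(p \right)} = 4$ ($J{\left(p \right)} = \left(-1\right) \left(-4\right) = 4$)
$W{\left(M \right)} = 2$ ($W{\left(M \right)} = 2 - \frac{M - M}{4} = 2 - 0 = 2 + 0 = 2$)
$\sqrt{W{\left(J{\left(9 \right)} \right)} + \left(1953 + 8765\right) \left(8195 - 5787\right)} = \sqrt{2 + \left(1953 + 8765\right) \left(8195 - 5787\right)} = \sqrt{2 + 10718 \cdot 2408} = \sqrt{2 + 25808944} = \sqrt{25808946}$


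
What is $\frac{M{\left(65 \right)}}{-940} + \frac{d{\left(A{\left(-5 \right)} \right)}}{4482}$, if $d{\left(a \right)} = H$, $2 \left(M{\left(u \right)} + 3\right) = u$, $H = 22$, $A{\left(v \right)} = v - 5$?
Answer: $- \frac{111539}{4213080} \approx -0.026474$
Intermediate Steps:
$A{\left(v \right)} = -5 + v$
$M{\left(u \right)} = -3 + \frac{u}{2}$
$d{\left(a \right)} = 22$
$\frac{M{\left(65 \right)}}{-940} + \frac{d{\left(A{\left(-5 \right)} \right)}}{4482} = \frac{-3 + \frac{1}{2} \cdot 65}{-940} + \frac{22}{4482} = \left(-3 + \frac{65}{2}\right) \left(- \frac{1}{940}\right) + 22 \cdot \frac{1}{4482} = \frac{59}{2} \left(- \frac{1}{940}\right) + \frac{11}{2241} = - \frac{59}{1880} + \frac{11}{2241} = - \frac{111539}{4213080}$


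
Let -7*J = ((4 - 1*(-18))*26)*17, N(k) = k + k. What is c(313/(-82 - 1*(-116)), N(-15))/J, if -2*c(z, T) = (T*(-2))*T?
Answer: -1575/2431 ≈ -0.64788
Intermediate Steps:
N(k) = 2*k
c(z, T) = T² (c(z, T) = -T*(-2)*T/2 = -(-2*T)*T/2 = -(-1)*T² = T²)
J = -9724/7 (J = -(4 - 1*(-18))*26*17/7 = -(4 + 18)*26*17/7 = -22*26*17/7 = -572*17/7 = -⅐*9724 = -9724/7 ≈ -1389.1)
c(313/(-82 - 1*(-116)), N(-15))/J = (2*(-15))²/(-9724/7) = (-30)²*(-7/9724) = 900*(-7/9724) = -1575/2431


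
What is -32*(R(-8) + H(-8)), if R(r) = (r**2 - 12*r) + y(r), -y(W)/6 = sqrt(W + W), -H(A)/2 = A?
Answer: -5632 + 768*I ≈ -5632.0 + 768.0*I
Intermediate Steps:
H(A) = -2*A
y(W) = -6*sqrt(2)*sqrt(W) (y(W) = -6*sqrt(W + W) = -6*sqrt(2)*sqrt(W))
R(r) = r**2 - 12*r - 6*sqrt(2)*sqrt(r) (R(r) = (r**2 - 12*r) - 6*sqrt(2)*sqrt(r) = r**2 - 12*r - 6*sqrt(2)*sqrt(r))
-32*(R(-8) + H(-8)) = -32*(((-8)**2 - 12*(-8) - 6*sqrt(2)*sqrt(-8)) - 2*(-8)) = -32*((64 + 96 - 6*sqrt(2)*2*I*sqrt(2)) + 16) = -32*((64 + 96 - 24*I) + 16) = -32*((160 - 24*I) + 16) = -32*(176 - 24*I) = -5632 + 768*I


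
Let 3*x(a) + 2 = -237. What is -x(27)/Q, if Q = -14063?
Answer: -239/42189 ≈ -0.0056650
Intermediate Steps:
x(a) = -239/3 (x(a) = -2/3 + (1/3)*(-237) = -2/3 - 79 = -239/3)
-x(27)/Q = -(-239)/(3*(-14063)) = -(-239)*(-1)/(3*14063) = -1*239/42189 = -239/42189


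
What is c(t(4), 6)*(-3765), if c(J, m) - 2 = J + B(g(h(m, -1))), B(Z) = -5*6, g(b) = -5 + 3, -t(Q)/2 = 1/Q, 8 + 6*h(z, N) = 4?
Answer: 214605/2 ≈ 1.0730e+5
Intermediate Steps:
h(z, N) = -⅔ (h(z, N) = -4/3 + (⅙)*4 = -4/3 + ⅔ = -⅔)
t(Q) = -2/Q
g(b) = -2
B(Z) = -30
c(J, m) = -28 + J (c(J, m) = 2 + (J - 30) = 2 + (-30 + J) = -28 + J)
c(t(4), 6)*(-3765) = (-28 - 2/4)*(-3765) = (-28 - 2*¼)*(-3765) = (-28 - ½)*(-3765) = -57/2*(-3765) = 214605/2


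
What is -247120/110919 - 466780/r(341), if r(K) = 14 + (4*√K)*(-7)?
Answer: 23529613490/1058278179 + 466780*√341/9541 ≈ 925.67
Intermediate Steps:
r(K) = 14 - 28*√K
-247120/110919 - 466780/r(341) = -247120/110919 - 466780/(14 - 28*√341)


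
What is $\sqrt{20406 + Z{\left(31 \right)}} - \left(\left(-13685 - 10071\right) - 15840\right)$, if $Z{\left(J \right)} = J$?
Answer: $39596 + \sqrt{20437} \approx 39739.0$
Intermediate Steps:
$\sqrt{20406 + Z{\left(31 \right)}} - \left(\left(-13685 - 10071\right) - 15840\right) = \sqrt{20406 + 31} - \left(\left(-13685 - 10071\right) - 15840\right) = \sqrt{20437} - \left(-23756 - 15840\right) = \sqrt{20437} - -39596 = \sqrt{20437} + 39596 = 39596 + \sqrt{20437}$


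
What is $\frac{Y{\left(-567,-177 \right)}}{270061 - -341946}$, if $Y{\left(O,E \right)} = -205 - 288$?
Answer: $- \frac{493}{612007} \approx -0.00080555$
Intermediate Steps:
$Y{\left(O,E \right)} = -493$ ($Y{\left(O,E \right)} = -205 - 288 = -493$)
$\frac{Y{\left(-567,-177 \right)}}{270061 - -341946} = - \frac{493}{270061 - -341946} = - \frac{493}{270061 + 341946} = - \frac{493}{612007}$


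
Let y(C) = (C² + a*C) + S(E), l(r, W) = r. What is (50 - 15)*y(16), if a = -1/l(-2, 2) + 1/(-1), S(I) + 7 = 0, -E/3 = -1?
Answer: 8435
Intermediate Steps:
E = 3 (E = -3*(-1) = 3)
S(I) = -7 (S(I) = -7 + 0 = -7)
a = -½ (a = -1/(-2) + 1/(-1) = -1*(-½) + 1*(-1) = ½ - 1 = -½ ≈ -0.50000)
y(C) = -7 + C² - C/2 (y(C) = (C² - C/2) - 7 = -7 + C² - C/2)
(50 - 15)*y(16) = (50 - 15)*(-7 + 16² - ½*16) = 35*(-7 + 256 - 8) = 35*241 = 8435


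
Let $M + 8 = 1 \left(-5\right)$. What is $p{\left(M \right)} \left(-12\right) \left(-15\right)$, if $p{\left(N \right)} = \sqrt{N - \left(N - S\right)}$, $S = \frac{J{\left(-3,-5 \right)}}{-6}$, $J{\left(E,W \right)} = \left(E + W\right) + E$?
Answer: $30 \sqrt{66} \approx 243.72$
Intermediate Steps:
$M = -13$ ($M = -8 + 1 \left(-5\right) = -8 - 5 = -13$)
$J{\left(E,W \right)} = W + 2 E$
$S = \frac{11}{6}$ ($S = \frac{-5 + 2 \left(-3\right)}{-6} = \left(-5 - 6\right) \left(- \frac{1}{6}\right) = \left(-11\right) \left(- \frac{1}{6}\right) = \frac{11}{6} \approx 1.8333$)
$p{\left(N \right)} = \frac{\sqrt{66}}{6}$ ($p{\left(N \right)} = \sqrt{N - \left(- \frac{11}{6} + N\right)} = \sqrt{\frac{11}{6}} = \frac{\sqrt{66}}{6}$)
$p{\left(M \right)} \left(-12\right) \left(-15\right) = \frac{\sqrt{66}}{6} \left(-12\right) \left(-15\right) = - 2 \sqrt{66} \left(-15\right) = 30 \sqrt{66}$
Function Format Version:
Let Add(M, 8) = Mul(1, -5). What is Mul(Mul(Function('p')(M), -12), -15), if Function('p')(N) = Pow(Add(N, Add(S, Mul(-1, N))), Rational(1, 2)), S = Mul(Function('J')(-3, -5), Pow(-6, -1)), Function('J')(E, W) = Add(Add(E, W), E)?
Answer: Mul(30, Pow(66, Rational(1, 2))) ≈ 243.72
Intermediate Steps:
M = -13 (M = Add(-8, Mul(1, -5)) = Add(-8, -5) = -13)
Function('J')(E, W) = Add(W, Mul(2, E))
S = Rational(11, 6) (S = Mul(Add(-5, Mul(2, -3)), Pow(-6, -1)) = Mul(Add(-5, -6), Rational(-1, 6)) = Mul(-11, Rational(-1, 6)) = Rational(11, 6) ≈ 1.8333)
Function('p')(N) = Mul(Rational(1, 6), Pow(66, Rational(1, 2))) (Function('p')(N) = Pow(Add(N, Add(Rational(11, 6), Mul(-1, N))), Rational(1, 2)) = Pow(Rational(11, 6), Rational(1, 2)) = Mul(Rational(1, 6), Pow(66, Rational(1, 2))))
Mul(Mul(Function('p')(M), -12), -15) = Mul(Mul(Mul(Rational(1, 6), Pow(66, Rational(1, 2))), -12), -15) = Mul(Mul(-2, Pow(66, Rational(1, 2))), -15) = Mul(30, Pow(66, Rational(1, 2)))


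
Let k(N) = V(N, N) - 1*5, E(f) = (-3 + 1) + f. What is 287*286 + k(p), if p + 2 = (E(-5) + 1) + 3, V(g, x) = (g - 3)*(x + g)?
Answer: 82157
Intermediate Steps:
V(g, x) = (-3 + g)*(g + x)
E(f) = -2 + f
p = -5 (p = -2 + (((-2 - 5) + 1) + 3) = -2 + ((-7 + 1) + 3) = -2 + (-6 + 3) = -2 - 3 = -5)
k(N) = -5 - 6*N + 2*N**2 (k(N) = (N**2 - 3*N - 3*N + N*N) - 1*5 = (N**2 - 3*N - 3*N + N**2) - 5 = (-6*N + 2*N**2) - 5 = -5 - 6*N + 2*N**2)
287*286 + k(p) = 287*286 + (-5 - 6*(-5) + 2*(-5)**2) = 82082 + (-5 + 30 + 2*25) = 82082 + (-5 + 30 + 50) = 82082 + 75 = 82157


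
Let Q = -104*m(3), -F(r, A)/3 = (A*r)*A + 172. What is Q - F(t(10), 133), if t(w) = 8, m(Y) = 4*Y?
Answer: 423804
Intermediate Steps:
F(r, A) = -516 - 3*r*A**2 (F(r, A) = -3*((A*r)*A + 172) = -3*(r*A**2 + 172) = -3*(172 + r*A**2) = -516 - 3*r*A**2)
Q = -1248 (Q = -416*3 = -104*12 = -1248)
Q - F(t(10), 133) = -1248 - (-516 - 3*8*133**2) = -1248 - (-516 - 3*8*17689) = -1248 - (-516 - 424536) = -1248 - 1*(-425052) = -1248 + 425052 = 423804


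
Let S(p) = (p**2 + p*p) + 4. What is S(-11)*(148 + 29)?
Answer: 43542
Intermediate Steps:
S(p) = 4 + 2*p**2 (S(p) = (p**2 + p**2) + 4 = 2*p**2 + 4 = 4 + 2*p**2)
S(-11)*(148 + 29) = (4 + 2*(-11)**2)*(148 + 29) = (4 + 2*121)*177 = (4 + 242)*177 = 246*177 = 43542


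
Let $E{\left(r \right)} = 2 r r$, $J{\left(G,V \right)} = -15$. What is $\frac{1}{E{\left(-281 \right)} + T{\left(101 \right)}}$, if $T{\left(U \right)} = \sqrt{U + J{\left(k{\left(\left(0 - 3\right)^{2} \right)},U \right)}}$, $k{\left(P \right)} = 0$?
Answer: $\frac{78961}{12469678999} - \frac{\sqrt{86}}{24939357998} \approx 6.3319 \cdot 10^{-6}$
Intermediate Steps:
$E{\left(r \right)} = 2 r^{2}$
$T{\left(U \right)} = \sqrt{-15 + U}$ ($T{\left(U \right)} = \sqrt{U - 15} = \sqrt{-15 + U}$)
$\frac{1}{E{\left(-281 \right)} + T{\left(101 \right)}} = \frac{1}{2 \left(-281\right)^{2} + \sqrt{-15 + 101}} = \frac{1}{2 \cdot 78961 + \sqrt{86}} = \frac{1}{157922 + \sqrt{86}}$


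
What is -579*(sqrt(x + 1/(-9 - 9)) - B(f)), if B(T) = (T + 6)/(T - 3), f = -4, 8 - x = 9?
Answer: -1158/7 - 193*I*sqrt(38)/2 ≈ -165.43 - 594.87*I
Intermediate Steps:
x = -1 (x = 8 - 1*9 = 8 - 9 = -1)
B(T) = (6 + T)/(-3 + T)
-579*(sqrt(x + 1/(-9 - 9)) - B(f)) = -579*(sqrt(-1 + 1/(-9 - 9)) - (6 - 4)/(-3 - 4)) = -579*(sqrt(-1 + 1/(-18)) - 2/(-7)) = -579*(sqrt(-1 - 1/18) - (-1)*2/7) = -579*(sqrt(-19/18) - 1*(-2/7)) = -579*(I*sqrt(38)/6 + 2/7) = -579*(2/7 + I*sqrt(38)/6) = -1158/7 - 193*I*sqrt(38)/2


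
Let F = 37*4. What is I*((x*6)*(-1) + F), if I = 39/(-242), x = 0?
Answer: -2886/121 ≈ -23.851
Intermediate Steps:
F = 148
I = -39/242 (I = 39*(-1/242) = -39/242 ≈ -0.16116)
I*((x*6)*(-1) + F) = -39*((0*6)*(-1) + 148)/242 = -39*(0*(-1) + 148)/242 = -39*(0 + 148)/242 = -39/242*148 = -2886/121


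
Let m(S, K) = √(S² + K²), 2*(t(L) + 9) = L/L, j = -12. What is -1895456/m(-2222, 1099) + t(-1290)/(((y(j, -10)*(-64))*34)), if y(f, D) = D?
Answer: -1/2560 - 1895456*√6145085/6145085 ≈ -764.63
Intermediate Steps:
t(L) = -17/2 (t(L) = -9 + (L/L)/2 = -9 + (½)*1 = -9 + ½ = -17/2)
m(S, K) = √(K² + S²)
-1895456/m(-2222, 1099) + t(-1290)/(((y(j, -10)*(-64))*34)) = -1895456/√(1099² + (-2222)²) - 17/(2*(-10*(-64)*34)) = -1895456/√(1207801 + 4937284) - 17/(2*(640*34)) = -1895456*√6145085/6145085 - 17/2/21760 = -1895456*√6145085/6145085 - 17/2*1/21760 = -1895456*√6145085/6145085 - 1/2560 = -1/2560 - 1895456*√6145085/6145085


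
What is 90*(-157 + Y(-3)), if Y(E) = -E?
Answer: -13860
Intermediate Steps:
90*(-157 + Y(-3)) = 90*(-157 - 1*(-3)) = 90*(-157 + 3) = 90*(-154) = -13860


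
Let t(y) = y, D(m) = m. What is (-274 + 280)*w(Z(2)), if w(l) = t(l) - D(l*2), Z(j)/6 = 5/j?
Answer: -90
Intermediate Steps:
Z(j) = 30/j (Z(j) = 6*(5/j) = 30/j)
w(l) = -l (w(l) = l - l*2 = l - 2*l = -l)
(-274 + 280)*w(Z(2)) = (-274 + 280)*(-30/2) = 6*(-30/2) = 6*(-1*15) = 6*(-15) = -90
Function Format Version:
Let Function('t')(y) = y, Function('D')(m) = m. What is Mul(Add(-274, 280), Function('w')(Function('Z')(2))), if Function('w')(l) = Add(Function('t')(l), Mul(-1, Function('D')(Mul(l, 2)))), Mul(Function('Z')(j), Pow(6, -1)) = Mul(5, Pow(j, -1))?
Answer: -90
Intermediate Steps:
Function('Z')(j) = Mul(30, Pow(j, -1)) (Function('Z')(j) = Mul(6, Mul(5, Pow(j, -1))) = Mul(30, Pow(j, -1)))
Function('w')(l) = Mul(-1, l) (Function('w')(l) = Add(l, Mul(-1, Mul(l, 2))) = Add(l, Mul(-1, Mul(2, l))) = Add(l, Mul(-2, l)) = Mul(-1, l))
Mul(Add(-274, 280), Function('w')(Function('Z')(2))) = Mul(Add(-274, 280), Mul(-1, Mul(30, Pow(2, -1)))) = Mul(6, Mul(-1, Mul(30, Rational(1, 2)))) = Mul(6, Mul(-1, 15)) = Mul(6, -15) = -90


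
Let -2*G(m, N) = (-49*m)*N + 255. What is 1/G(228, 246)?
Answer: 2/2748057 ≈ 7.2779e-7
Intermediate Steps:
G(m, N) = -255/2 + 49*N*m/2 (G(m, N) = -((-49*m)*N + 255)/2 = -(-49*N*m + 255)/2 = -(255 - 49*N*m)/2 = -255/2 + 49*N*m/2)
1/G(228, 246) = 1/(-255/2 + (49/2)*246*228) = 1/(-255/2 + 1374156) = 1/(2748057/2) = 2/2748057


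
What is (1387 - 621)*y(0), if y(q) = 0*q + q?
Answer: 0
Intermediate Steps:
y(q) = q (y(q) = 0 + q = q)
(1387 - 621)*y(0) = (1387 - 621)*0 = 766*0 = 0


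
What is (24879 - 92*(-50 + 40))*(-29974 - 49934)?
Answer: -2061546492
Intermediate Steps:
(24879 - 92*(-50 + 40))*(-29974 - 49934) = (24879 - 92*(-10))*(-79908) = (24879 + 920)*(-79908) = 25799*(-79908) = -2061546492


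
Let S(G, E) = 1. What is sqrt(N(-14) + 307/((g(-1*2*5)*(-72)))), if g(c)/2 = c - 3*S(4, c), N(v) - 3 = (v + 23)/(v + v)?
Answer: 193*sqrt(91)/1092 ≈ 1.6860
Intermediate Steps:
N(v) = 3 + (23 + v)/(2*v) (N(v) = 3 + (v + 23)/(v + v) = 3 + (23 + v)/((2*v)) = 3 + (23 + v)*(1/(2*v)) = 3 + (23 + v)/(2*v))
g(c) = -6 + 2*c (g(c) = 2*(c - 3*1) = 2*(c - 3) = 2*(-3 + c) = -6 + 2*c)
sqrt(N(-14) + 307/((g(-1*2*5)*(-72)))) = sqrt((1/2)*(23 + 7*(-14))/(-14) + 307/(((-6 + 2*(-1*2*5))*(-72)))) = sqrt((1/2)*(-1/14)*(23 - 98) + 307/(((-6 + 2*(-2*5))*(-72)))) = sqrt((1/2)*(-1/14)*(-75) + 307/(((-6 + 2*(-10))*(-72)))) = sqrt(75/28 + 307/(((-6 - 20)*(-72)))) = sqrt(75/28 + 307/((-26*(-72)))) = sqrt(75/28 + 307/1872) = sqrt(37249/13104) = 193*sqrt(91)/1092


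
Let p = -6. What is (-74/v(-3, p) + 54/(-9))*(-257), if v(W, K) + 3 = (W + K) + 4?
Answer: -3341/4 ≈ -835.25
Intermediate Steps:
v(W, K) = 1 + K + W (v(W, K) = -3 + ((W + K) + 4) = -3 + ((K + W) + 4) = -3 + (4 + K + W) = 1 + K + W)
(-74/v(-3, p) + 54/(-9))*(-257) = (-74/(1 - 6 - 3) + 54/(-9))*(-257) = (-74/(-8) + 54*(-1/9))*(-257) = (-74*(-1/8) - 6)*(-257) = (37/4 - 6)*(-257) = (13/4)*(-257) = -3341/4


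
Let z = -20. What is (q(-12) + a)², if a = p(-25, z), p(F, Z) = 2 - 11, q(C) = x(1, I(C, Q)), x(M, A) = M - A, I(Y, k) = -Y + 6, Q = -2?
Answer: 676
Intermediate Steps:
I(Y, k) = 6 - Y
q(C) = -5 + C (q(C) = 1 - (6 - C) = 1 + (-6 + C) = -5 + C)
p(F, Z) = -9
a = -9
(q(-12) + a)² = ((-5 - 12) - 9)² = (-17 - 9)² = (-26)² = 676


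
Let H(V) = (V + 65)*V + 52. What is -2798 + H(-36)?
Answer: -3790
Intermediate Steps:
H(V) = 52 + V*(65 + V) (H(V) = (65 + V)*V + 52 = V*(65 + V) + 52 = 52 + V*(65 + V))
-2798 + H(-36) = -2798 + (52 + (-36)**2 + 65*(-36)) = -2798 + (52 + 1296 - 2340) = -2798 - 992 = -3790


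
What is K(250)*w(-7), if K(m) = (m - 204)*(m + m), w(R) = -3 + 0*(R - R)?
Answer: -69000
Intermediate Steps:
w(R) = -3 (w(R) = -3 + 0*0 = -3 + 0 = -3)
K(m) = 2*m*(-204 + m) (K(m) = (-204 + m)*(2*m) = 2*m*(-204 + m))
K(250)*w(-7) = (2*250*(-204 + 250))*(-3) = (2*250*46)*(-3) = 23000*(-3) = -69000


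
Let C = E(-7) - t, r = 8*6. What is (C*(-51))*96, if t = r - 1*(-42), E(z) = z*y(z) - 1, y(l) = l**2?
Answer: 2124864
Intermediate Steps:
r = 48
E(z) = -1 + z**3 (E(z) = z*z**2 - 1 = z**3 - 1 = -1 + z**3)
t = 90 (t = 48 - 1*(-42) = 48 + 42 = 90)
C = -434 (C = (-1 + (-7)**3) - 1*90 = (-1 - 343) - 90 = -344 - 90 = -434)
(C*(-51))*96 = -434*(-51)*96 = 22134*96 = 2124864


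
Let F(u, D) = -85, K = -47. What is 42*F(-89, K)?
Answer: -3570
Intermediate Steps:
42*F(-89, K) = 42*(-85) = -3570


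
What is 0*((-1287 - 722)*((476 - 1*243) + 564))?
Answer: 0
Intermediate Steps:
0*((-1287 - 722)*((476 - 1*243) + 564)) = 0*(-2009*((476 - 243) + 564)) = 0*(-2009*(233 + 564)) = 0*(-2009*797) = 0*(-1601173) = 0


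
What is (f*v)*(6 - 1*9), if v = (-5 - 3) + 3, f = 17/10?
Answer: 51/2 ≈ 25.500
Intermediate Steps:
f = 17/10 (f = 17*(⅒) = 17/10 ≈ 1.7000)
v = -5 (v = -8 + 3 = -5)
(f*v)*(6 - 1*9) = ((17/10)*(-5))*(6 - 1*9) = -17*(6 - 9)/2 = -17/2*(-3) = 51/2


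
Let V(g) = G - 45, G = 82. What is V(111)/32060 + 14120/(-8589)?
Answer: -64624201/39337620 ≈ -1.6428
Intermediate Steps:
V(g) = 37 (V(g) = 82 - 45 = 37)
V(111)/32060 + 14120/(-8589) = 37/32060 + 14120/(-8589) = 37*(1/32060) + 14120*(-1/8589) = 37/32060 - 14120/8589 = -64624201/39337620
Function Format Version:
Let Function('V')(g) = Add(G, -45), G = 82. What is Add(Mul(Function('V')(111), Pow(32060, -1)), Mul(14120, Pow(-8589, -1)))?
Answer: Rational(-64624201, 39337620) ≈ -1.6428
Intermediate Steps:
Function('V')(g) = 37 (Function('V')(g) = Add(82, -45) = 37)
Add(Mul(Function('V')(111), Pow(32060, -1)), Mul(14120, Pow(-8589, -1))) = Add(Mul(37, Pow(32060, -1)), Mul(14120, Pow(-8589, -1))) = Add(Mul(37, Rational(1, 32060)), Mul(14120, Rational(-1, 8589))) = Add(Rational(37, 32060), Rational(-14120, 8589)) = Rational(-64624201, 39337620)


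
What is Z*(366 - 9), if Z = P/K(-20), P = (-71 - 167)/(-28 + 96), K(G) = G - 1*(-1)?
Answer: 2499/38 ≈ 65.763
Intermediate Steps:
K(G) = 1 + G (K(G) = G + 1 = 1 + G)
P = -7/2 (P = -238/68 = -238*1/68 = -7/2 ≈ -3.5000)
Z = 7/38 (Z = -7/(2*(1 - 20)) = -7/2/(-19) = -7/2*(-1/19) = 7/38 ≈ 0.18421)
Z*(366 - 9) = 7*(366 - 9)/38 = (7/38)*357 = 2499/38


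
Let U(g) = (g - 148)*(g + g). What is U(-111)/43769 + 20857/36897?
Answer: 3034393739/1614944793 ≈ 1.8789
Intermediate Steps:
U(g) = 2*g*(-148 + g) (U(g) = (-148 + g)*(2*g) = 2*g*(-148 + g))
U(-111)/43769 + 20857/36897 = (2*(-111)*(-148 - 111))/43769 + 20857/36897 = (2*(-111)*(-259))*(1/43769) + 20857*(1/36897) = 57498*(1/43769) + 20857/36897 = 57498/43769 + 20857/36897 = 3034393739/1614944793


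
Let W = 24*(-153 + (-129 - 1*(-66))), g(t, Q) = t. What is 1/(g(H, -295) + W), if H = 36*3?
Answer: -1/5076 ≈ -0.00019701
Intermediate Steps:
H = 108
W = -5184 (W = 24*(-153 + (-129 + 66)) = 24*(-153 - 63) = 24*(-216) = -5184)
1/(g(H, -295) + W) = 1/(108 - 5184) = 1/(-5076) = -1/5076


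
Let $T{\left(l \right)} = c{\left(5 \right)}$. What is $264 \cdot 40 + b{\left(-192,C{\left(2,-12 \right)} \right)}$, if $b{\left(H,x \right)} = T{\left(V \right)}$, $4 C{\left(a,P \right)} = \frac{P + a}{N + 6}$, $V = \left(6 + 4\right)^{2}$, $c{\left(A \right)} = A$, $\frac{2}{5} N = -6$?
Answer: $10565$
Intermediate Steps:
$N = -15$ ($N = \frac{5}{2} \left(-6\right) = -15$)
$V = 100$ ($V = 10^{2} = 100$)
$C{\left(a,P \right)} = - \frac{P}{36} - \frac{a}{36}$ ($C{\left(a,P \right)} = \frac{\left(P + a\right) \frac{1}{-15 + 6}}{4} = \frac{\left(P + a\right) \frac{1}{-9}}{4} = \frac{\left(P + a\right) \left(- \frac{1}{9}\right)}{4} = \frac{- \frac{P}{9} - \frac{a}{9}}{4} = - \frac{P}{36} - \frac{a}{36}$)
$T{\left(l \right)} = 5$
$b{\left(H,x \right)} = 5$
$264 \cdot 40 + b{\left(-192,C{\left(2,-12 \right)} \right)} = 264 \cdot 40 + 5 = 10560 + 5 = 10565$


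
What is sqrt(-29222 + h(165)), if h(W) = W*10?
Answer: 2*I*sqrt(6893) ≈ 166.05*I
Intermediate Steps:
h(W) = 10*W
sqrt(-29222 + h(165)) = sqrt(-29222 + 10*165) = sqrt(-29222 + 1650) = sqrt(-27572) = 2*I*sqrt(6893)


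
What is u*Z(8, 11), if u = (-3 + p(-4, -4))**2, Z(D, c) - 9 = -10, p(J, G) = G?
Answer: -49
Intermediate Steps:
Z(D, c) = -1 (Z(D, c) = 9 - 10 = -1)
u = 49 (u = (-3 - 4)**2 = (-7)**2 = 49)
u*Z(8, 11) = 49*(-1) = -49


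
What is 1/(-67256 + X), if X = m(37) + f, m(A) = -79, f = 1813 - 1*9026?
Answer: -1/74548 ≈ -1.3414e-5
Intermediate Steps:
f = -7213 (f = 1813 - 9026 = -7213)
X = -7292 (X = -79 - 7213 = -7292)
1/(-67256 + X) = 1/(-67256 - 7292) = 1/(-74548) = -1/74548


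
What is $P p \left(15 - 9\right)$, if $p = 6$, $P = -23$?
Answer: $-828$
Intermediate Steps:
$P p \left(15 - 9\right) = \left(-23\right) 6 \left(15 - 9\right) = \left(-138\right) 6 = -828$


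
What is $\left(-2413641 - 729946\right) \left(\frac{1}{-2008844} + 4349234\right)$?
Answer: $- \frac{27465307821381950565}{2008844} \approx -1.3672 \cdot 10^{13}$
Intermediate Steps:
$\left(-2413641 - 729946\right) \left(\frac{1}{-2008844} + 4349234\right) = - 3143587 \left(- \frac{1}{2008844} + 4349234\right) = \left(-3143587\right) \frac{8736932625495}{2008844} = - \frac{27465307821381950565}{2008844}$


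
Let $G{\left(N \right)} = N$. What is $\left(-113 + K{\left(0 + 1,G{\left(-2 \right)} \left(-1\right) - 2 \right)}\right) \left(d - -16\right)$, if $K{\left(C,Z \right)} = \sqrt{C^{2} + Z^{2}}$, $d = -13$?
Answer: $-336$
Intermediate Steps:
$\left(-113 + K{\left(0 + 1,G{\left(-2 \right)} \left(-1\right) - 2 \right)}\right) \left(d - -16\right) = \left(-113 + \sqrt{\left(0 + 1\right)^{2} + \left(\left(-2\right) \left(-1\right) - 2\right)^{2}}\right) \left(-13 - -16\right) = \left(-113 + \sqrt{1^{2} + \left(2 - 2\right)^{2}}\right) \left(-13 + 16\right) = \left(-113 + \sqrt{1 + 0^{2}}\right) 3 = \left(-113 + \sqrt{1 + 0}\right) 3 = \left(-113 + \sqrt{1}\right) 3 = \left(-113 + 1\right) 3 = \left(-112\right) 3 = -336$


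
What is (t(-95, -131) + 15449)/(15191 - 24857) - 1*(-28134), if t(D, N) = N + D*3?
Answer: 90642737/3222 ≈ 28132.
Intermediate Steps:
t(D, N) = N + 3*D
(t(-95, -131) + 15449)/(15191 - 24857) - 1*(-28134) = ((-131 + 3*(-95)) + 15449)/(15191 - 24857) - 1*(-28134) = ((-131 - 285) + 15449)/(-9666) + 28134 = (-416 + 15449)*(-1/9666) + 28134 = 15033*(-1/9666) + 28134 = -5011/3222 + 28134 = 90642737/3222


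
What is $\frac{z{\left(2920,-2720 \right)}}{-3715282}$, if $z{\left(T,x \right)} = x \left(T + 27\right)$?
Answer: $\frac{235760}{109273} \approx 2.1575$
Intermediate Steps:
$z{\left(T,x \right)} = x \left(27 + T\right)$
$\frac{z{\left(2920,-2720 \right)}}{-3715282} = \frac{\left(-2720\right) \left(27 + 2920\right)}{-3715282} = \left(-2720\right) 2947 \left(- \frac{1}{3715282}\right) = \left(-8015840\right) \left(- \frac{1}{3715282}\right) = \frac{235760}{109273}$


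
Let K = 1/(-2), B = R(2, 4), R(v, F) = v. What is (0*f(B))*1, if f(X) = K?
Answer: 0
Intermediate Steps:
B = 2
K = -½ ≈ -0.50000
f(X) = -½
(0*f(B))*1 = (0*(-½))*1 = 0*1 = 0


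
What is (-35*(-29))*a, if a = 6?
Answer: 6090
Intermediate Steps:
(-35*(-29))*a = -35*(-29)*6 = 1015*6 = 6090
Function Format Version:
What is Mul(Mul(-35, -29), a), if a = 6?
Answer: 6090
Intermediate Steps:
Mul(Mul(-35, -29), a) = Mul(Mul(-35, -29), 6) = Mul(1015, 6) = 6090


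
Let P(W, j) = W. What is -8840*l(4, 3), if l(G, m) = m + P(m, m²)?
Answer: -53040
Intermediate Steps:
l(G, m) = 2*m (l(G, m) = m + m = 2*m)
-8840*l(4, 3) = -17680*3 = -8840*6 = -53040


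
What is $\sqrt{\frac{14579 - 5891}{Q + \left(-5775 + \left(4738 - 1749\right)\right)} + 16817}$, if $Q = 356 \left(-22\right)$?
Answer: $\frac{\sqrt{473972171681}}{5309} \approx 129.68$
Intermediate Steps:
$Q = -7832$
$\sqrt{\frac{14579 - 5891}{Q + \left(-5775 + \left(4738 - 1749\right)\right)} + 16817} = \sqrt{\frac{14579 - 5891}{-7832 + \left(-5775 + \left(4738 - 1749\right)\right)} + 16817} = \sqrt{\frac{8688}{-7832 + \left(-5775 + 2989\right)} + 16817} = \sqrt{\frac{8688}{-7832 - 2786} + 16817} = \sqrt{\frac{8688}{-10618} + 16817} = \sqrt{8688 \left(- \frac{1}{10618}\right) + 16817} = \sqrt{- \frac{4344}{5309} + 16817} = \sqrt{\frac{89277109}{5309}} = \frac{\sqrt{473972171681}}{5309}$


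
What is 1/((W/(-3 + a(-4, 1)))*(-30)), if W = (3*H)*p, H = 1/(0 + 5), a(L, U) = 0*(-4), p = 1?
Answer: ⅙ ≈ 0.16667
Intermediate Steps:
a(L, U) = 0
H = ⅕ (H = 1/5 = ⅕ ≈ 0.20000)
W = ⅗ (W = (3*(⅕))*1 = (⅗)*1 = ⅗ ≈ 0.60000)
1/((W/(-3 + a(-4, 1)))*(-30)) = 1/((3/(5*(-3 + 0)))*(-30)) = 1/(((⅗)/(-3))*(-30)) = 1/(((⅗)*(-⅓))*(-30)) = 1/(-⅕*(-30)) = 1/6 = ⅙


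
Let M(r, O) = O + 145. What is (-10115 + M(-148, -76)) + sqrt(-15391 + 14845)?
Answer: -10046 + I*sqrt(546) ≈ -10046.0 + 23.367*I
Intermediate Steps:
M(r, O) = 145 + O
(-10115 + M(-148, -76)) + sqrt(-15391 + 14845) = (-10115 + (145 - 76)) + sqrt(-15391 + 14845) = (-10115 + 69) + sqrt(-546) = -10046 + I*sqrt(546)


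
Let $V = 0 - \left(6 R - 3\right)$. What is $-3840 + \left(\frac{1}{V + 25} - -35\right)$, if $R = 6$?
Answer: $- \frac{30441}{8} \approx -3805.1$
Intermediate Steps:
$V = -33$ ($V = 0 - \left(6 \cdot 6 - 3\right) = 0 - \left(36 - 3\right) = 0 - 33 = -33$)
$-3840 + \left(\frac{1}{V + 25} - -35\right) = -3840 + \left(\frac{1}{-33 + 25} - -35\right) = -3840 + \left(\frac{1}{-8} + 35\right) = -3840 + \left(- \frac{1}{8} + 35\right) = -3840 + \frac{279}{8} = - \frac{30441}{8}$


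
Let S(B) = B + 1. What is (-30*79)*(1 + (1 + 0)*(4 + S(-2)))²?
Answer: -37920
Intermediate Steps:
S(B) = 1 + B
(-30*79)*(1 + (1 + 0)*(4 + S(-2)))² = (-30*79)*(1 + (1 + 0)*(4 + (1 - 2)))² = -2370*(1 + 1*(4 - 1))² = -2370*(1 + 1*3)² = -2370*(1 + 3)² = -2370*4² = -2370*16 = -37920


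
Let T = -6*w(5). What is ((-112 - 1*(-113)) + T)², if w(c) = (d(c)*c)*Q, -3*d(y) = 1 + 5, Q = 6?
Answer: 130321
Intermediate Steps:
d(y) = -2 (d(y) = -(1 + 5)/3 = -⅓*6 = -2)
w(c) = -12*c (w(c) = -2*c*6 = -12*c)
T = 360 (T = -(-72)*5 = -6*(-60) = 360)
((-112 - 1*(-113)) + T)² = ((-112 - 1*(-113)) + 360)² = ((-112 + 113) + 360)² = (1 + 360)² = 361² = 130321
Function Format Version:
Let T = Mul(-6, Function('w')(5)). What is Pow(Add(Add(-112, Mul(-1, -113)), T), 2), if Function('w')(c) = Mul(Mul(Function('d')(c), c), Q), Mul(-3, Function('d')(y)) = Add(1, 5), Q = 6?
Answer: 130321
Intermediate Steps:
Function('d')(y) = -2 (Function('d')(y) = Mul(Rational(-1, 3), Add(1, 5)) = Mul(Rational(-1, 3), 6) = -2)
Function('w')(c) = Mul(-12, c) (Function('w')(c) = Mul(Mul(-2, c), 6) = Mul(-12, c))
T = 360 (T = Mul(-6, Mul(-12, 5)) = Mul(-6, -60) = 360)
Pow(Add(Add(-112, Mul(-1, -113)), T), 2) = Pow(Add(Add(-112, Mul(-1, -113)), 360), 2) = Pow(Add(Add(-112, 113), 360), 2) = Pow(Add(1, 360), 2) = Pow(361, 2) = 130321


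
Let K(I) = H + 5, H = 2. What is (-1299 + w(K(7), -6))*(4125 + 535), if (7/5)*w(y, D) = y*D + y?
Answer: -6169840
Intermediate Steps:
K(I) = 7 (K(I) = 2 + 5 = 7)
w(y, D) = 5*y/7 + 5*D*y/7 (w(y, D) = 5*(y*D + y)/7 = 5*(D*y + y)/7 = 5*(y + D*y)/7 = 5*y/7 + 5*D*y/7)
(-1299 + w(K(7), -6))*(4125 + 535) = (-1299 + (5/7)*7*(1 - 6))*(4125 + 535) = (-1299 + (5/7)*7*(-5))*4660 = (-1299 - 25)*4660 = -1324*4660 = -6169840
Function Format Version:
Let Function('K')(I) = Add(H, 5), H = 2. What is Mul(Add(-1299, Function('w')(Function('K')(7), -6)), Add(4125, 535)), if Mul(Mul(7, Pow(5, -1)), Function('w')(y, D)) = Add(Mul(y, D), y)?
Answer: -6169840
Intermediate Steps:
Function('K')(I) = 7 (Function('K')(I) = Add(2, 5) = 7)
Function('w')(y, D) = Add(Mul(Rational(5, 7), y), Mul(Rational(5, 7), D, y)) (Function('w')(y, D) = Mul(Rational(5, 7), Add(Mul(y, D), y)) = Mul(Rational(5, 7), Add(Mul(D, y), y)) = Mul(Rational(5, 7), Add(y, Mul(D, y))) = Add(Mul(Rational(5, 7), y), Mul(Rational(5, 7), D, y)))
Mul(Add(-1299, Function('w')(Function('K')(7), -6)), Add(4125, 535)) = Mul(Add(-1299, Mul(Rational(5, 7), 7, Add(1, -6))), Add(4125, 535)) = Mul(Add(-1299, Mul(Rational(5, 7), 7, -5)), 4660) = Mul(Add(-1299, -25), 4660) = Mul(-1324, 4660) = -6169840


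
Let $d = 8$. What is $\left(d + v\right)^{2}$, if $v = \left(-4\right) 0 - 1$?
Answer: $49$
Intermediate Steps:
$v = -1$ ($v = 0 - 1 = -1$)
$\left(d + v\right)^{2} = \left(8 - 1\right)^{2} = 7^{2} = 49$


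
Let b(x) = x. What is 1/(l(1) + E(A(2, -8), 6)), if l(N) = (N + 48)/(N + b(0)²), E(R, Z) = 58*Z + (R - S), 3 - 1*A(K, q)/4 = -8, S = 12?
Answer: 1/429 ≈ 0.0023310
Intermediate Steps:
A(K, q) = 44 (A(K, q) = 12 - 4*(-8) = 12 + 32 = 44)
E(R, Z) = -12 + R + 58*Z (E(R, Z) = 58*Z + (R - 1*12) = 58*Z + (R - 12) = 58*Z + (-12 + R) = -12 + R + 58*Z)
l(N) = (48 + N)/N (l(N) = (N + 48)/(N + 0²) = (48 + N)/(N + 0) = (48 + N)/N)
1/(l(1) + E(A(2, -8), 6)) = 1/((48 + 1)/1 + (-12 + 44 + 58*6)) = 1/(1*49 + (-12 + 44 + 348)) = 1/(49 + 380) = 1/429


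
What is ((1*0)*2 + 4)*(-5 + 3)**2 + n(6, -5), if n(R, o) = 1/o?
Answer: 79/5 ≈ 15.800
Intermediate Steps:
((1*0)*2 + 4)*(-5 + 3)**2 + n(6, -5) = ((1*0)*2 + 4)*(-5 + 3)**2 + 1/(-5) = (0*2 + 4)*(-2)**2 - 1/5 = (0 + 4)*4 - 1/5 = 4*4 - 1/5 = 16 - 1/5 = 79/5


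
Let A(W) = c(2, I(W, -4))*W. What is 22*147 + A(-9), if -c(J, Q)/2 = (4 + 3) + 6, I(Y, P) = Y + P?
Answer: 3468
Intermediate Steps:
I(Y, P) = P + Y
c(J, Q) = -26 (c(J, Q) = -2*((4 + 3) + 6) = -2*(7 + 6) = -2*13 = -26)
A(W) = -26*W
22*147 + A(-9) = 22*147 - 26*(-9) = 3234 + 234 = 3468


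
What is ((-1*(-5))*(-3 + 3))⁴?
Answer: 0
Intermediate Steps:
((-1*(-5))*(-3 + 3))⁴ = (5*0)⁴ = 0⁴ = 0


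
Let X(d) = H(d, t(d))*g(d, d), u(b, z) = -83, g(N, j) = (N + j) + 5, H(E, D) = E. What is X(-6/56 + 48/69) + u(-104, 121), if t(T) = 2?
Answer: -16457713/207368 ≈ -79.365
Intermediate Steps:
g(N, j) = 5 + N + j
X(d) = d*(5 + 2*d) (X(d) = d*(5 + d + d) = d*(5 + 2*d))
X(-6/56 + 48/69) + u(-104, 121) = (-6/56 + 48/69)*(5 + 2*(-6/56 + 48/69)) - 83 = (-6*1/56 + 48*(1/69))*(5 + 2*(-6*1/56 + 48*(1/69))) - 83 = (-3/28 + 16/23)*(5 + 2*(-3/28 + 16/23)) - 83 = 379*(5 + 2*(379/644))/644 - 83 = 379*(5 + 379/322)/644 - 83 = (379/644)*(1989/322) - 83 = 753831/207368 - 83 = -16457713/207368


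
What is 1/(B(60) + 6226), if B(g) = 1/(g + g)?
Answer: 120/747121 ≈ 0.00016062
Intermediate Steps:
B(g) = 1/(2*g)
1/(B(60) + 6226) = 1/((½)/60 + 6226) = 1/((½)*(1/60) + 6226) = 1/(1/120 + 6226) = 1/(747121/120) = 120/747121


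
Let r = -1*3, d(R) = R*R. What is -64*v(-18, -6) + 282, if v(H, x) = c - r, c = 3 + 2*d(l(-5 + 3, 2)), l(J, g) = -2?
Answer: -614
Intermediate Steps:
d(R) = R²
r = -3
c = 11 (c = 3 + 2*(-2)² = 3 + 2*4 = 3 + 8 = 11)
v(H, x) = 14 (v(H, x) = 11 - 1*(-3) = 11 + 3 = 14)
-64*v(-18, -6) + 282 = -64*14 + 282 = -896 + 282 = -614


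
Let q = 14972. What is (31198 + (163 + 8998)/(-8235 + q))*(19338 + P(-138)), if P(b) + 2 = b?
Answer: 4035229290226/6737 ≈ 5.9897e+8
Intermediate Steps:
P(b) = -2 + b
(31198 + (163 + 8998)/(-8235 + q))*(19338 + P(-138)) = (31198 + (163 + 8998)/(-8235 + 14972))*(19338 + (-2 - 138)) = (31198 + 9161/6737)*(19338 - 140) = (31198 + 9161*(1/6737))*19198 = (31198 + 9161/6737)*19198 = (210190087/6737)*19198 = 4035229290226/6737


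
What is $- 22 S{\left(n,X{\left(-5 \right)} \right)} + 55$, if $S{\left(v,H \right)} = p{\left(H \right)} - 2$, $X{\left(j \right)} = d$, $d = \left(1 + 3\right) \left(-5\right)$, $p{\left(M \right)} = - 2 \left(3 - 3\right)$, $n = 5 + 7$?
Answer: $99$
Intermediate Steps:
$n = 12$
$p{\left(M \right)} = 0$ ($p{\left(M \right)} = \left(-2\right) 0 = 0$)
$d = -20$ ($d = 4 \left(-5\right) = -20$)
$X{\left(j \right)} = -20$
$S{\left(v,H \right)} = -2$ ($S{\left(v,H \right)} = 0 - 2 = -2$)
$- 22 S{\left(n,X{\left(-5 \right)} \right)} + 55 = \left(-22\right) \left(-2\right) + 55 = 44 + 55 = 99$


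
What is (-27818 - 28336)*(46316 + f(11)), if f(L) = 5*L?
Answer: -2603917134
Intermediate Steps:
(-27818 - 28336)*(46316 + f(11)) = (-27818 - 28336)*(46316 + 5*11) = -56154*(46316 + 55) = -56154*46371 = -2603917134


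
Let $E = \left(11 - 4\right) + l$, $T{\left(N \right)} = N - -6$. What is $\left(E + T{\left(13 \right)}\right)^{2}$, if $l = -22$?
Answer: $16$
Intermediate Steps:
$T{\left(N \right)} = 6 + N$ ($T{\left(N \right)} = N + 6 = 6 + N$)
$E = -15$ ($E = \left(11 - 4\right) - 22 = 7 - 22 = -15$)
$\left(E + T{\left(13 \right)}\right)^{2} = \left(-15 + \left(6 + 13\right)\right)^{2} = \left(-15 + 19\right)^{2} = 4^{2} = 16$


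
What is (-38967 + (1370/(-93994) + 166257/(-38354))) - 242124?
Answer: -506680815018077/1802522938 ≈ -2.8110e+5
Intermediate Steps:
(-38967 + (1370/(-93994) + 166257/(-38354))) - 242124 = (-38967 + (1370*(-1/93994) + 166257*(-1/38354))) - 242124 = (-38967 + (-685/46997 - 166257/38354)) - 242124 = (-38967 - 7839852719/1802522938) - 242124 = -70246751177765/1802522938 - 242124 = -506680815018077/1802522938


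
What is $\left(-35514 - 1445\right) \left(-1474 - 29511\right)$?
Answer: $1145174615$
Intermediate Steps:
$\left(-35514 - 1445\right) \left(-1474 - 29511\right) = \left(-36959\right) \left(-30985\right) = 1145174615$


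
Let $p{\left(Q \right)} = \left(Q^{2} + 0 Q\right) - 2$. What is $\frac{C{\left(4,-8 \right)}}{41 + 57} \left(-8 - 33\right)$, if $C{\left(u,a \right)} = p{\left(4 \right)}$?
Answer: $- \frac{41}{7} \approx -5.8571$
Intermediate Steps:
$p{\left(Q \right)} = -2 + Q^{2}$ ($p{\left(Q \right)} = \left(Q^{2} + 0\right) - 2 = Q^{2} - 2 = -2 + Q^{2}$)
$C{\left(u,a \right)} = 14$ ($C{\left(u,a \right)} = -2 + 4^{2} = -2 + 16 = 14$)
$\frac{C{\left(4,-8 \right)}}{41 + 57} \left(-8 - 33\right) = \frac{14}{41 + 57} \left(-8 - 33\right) = \frac{14}{98} \left(-8 - 33\right) = 14 \cdot \frac{1}{98} \left(-41\right) = \frac{1}{7} \left(-41\right) = - \frac{41}{7}$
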